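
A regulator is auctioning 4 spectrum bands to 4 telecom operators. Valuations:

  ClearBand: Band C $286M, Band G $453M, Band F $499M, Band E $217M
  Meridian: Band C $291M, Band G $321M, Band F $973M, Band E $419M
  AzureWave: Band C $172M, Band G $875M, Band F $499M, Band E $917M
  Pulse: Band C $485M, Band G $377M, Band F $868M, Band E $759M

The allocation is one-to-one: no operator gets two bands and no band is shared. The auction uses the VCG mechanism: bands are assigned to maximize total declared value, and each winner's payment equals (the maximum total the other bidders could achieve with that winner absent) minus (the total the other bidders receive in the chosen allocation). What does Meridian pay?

Meridian pays $318M.

Efficient allocation: ClearBand→Band C ($286M), Meridian→Band F ($973M), AzureWave→Band G ($875M), Pulse→Band E ($759M); total welfare W = $2893M.
Meridian receives Band F at value $973M, so the others get W − 973 = $1920M.
Without Meridian: best allocation of the remaining 3 bidders over all 4 bands is ClearBand→Band G ($453M), AzureWave→Band E ($917M), Pulse→Band F ($868M), total $2238M.
VCG payment = (others' best without Meridian) − (others' welfare with Meridian) = 2238 − 1920 = $318M.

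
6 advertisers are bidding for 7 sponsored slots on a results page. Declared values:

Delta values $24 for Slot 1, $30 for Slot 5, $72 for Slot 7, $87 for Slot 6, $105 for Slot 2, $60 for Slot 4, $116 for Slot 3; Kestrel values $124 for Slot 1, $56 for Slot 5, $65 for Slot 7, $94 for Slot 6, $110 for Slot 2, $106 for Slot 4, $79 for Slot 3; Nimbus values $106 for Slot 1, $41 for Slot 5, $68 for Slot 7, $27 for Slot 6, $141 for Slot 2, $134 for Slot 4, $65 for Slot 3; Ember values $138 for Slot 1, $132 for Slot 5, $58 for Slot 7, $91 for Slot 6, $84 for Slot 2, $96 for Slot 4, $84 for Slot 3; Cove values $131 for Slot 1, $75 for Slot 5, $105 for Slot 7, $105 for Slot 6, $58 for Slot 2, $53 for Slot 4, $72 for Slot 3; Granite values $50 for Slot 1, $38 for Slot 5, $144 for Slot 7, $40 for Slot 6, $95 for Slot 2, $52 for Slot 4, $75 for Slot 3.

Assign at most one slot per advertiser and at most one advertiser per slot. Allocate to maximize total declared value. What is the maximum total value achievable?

Max total: $770

Optimal: Delta→Slot 3 ($116), Kestrel→Slot 4 ($106), Nimbus→Slot 2 ($141), Ember→Slot 5 ($132), Cove→Slot 1 ($131), Granite→Slot 7 ($144) — total 116+106+141+132+131+144 = $770.
Row-greedy (each advertiser in turn takes its best remaining slot) gives $670, worse by 100.
Next-best assignment: Delta→Slot 3, Kestrel→Slot 2, Nimbus→Slot 4, Ember→Slot 5, Cove→Slot 1, Granite→Slot 7 = $767.
Swapping Granite↔Cove (Granite→Slot 1 $50, Cove→Slot 7 $105) loses 120.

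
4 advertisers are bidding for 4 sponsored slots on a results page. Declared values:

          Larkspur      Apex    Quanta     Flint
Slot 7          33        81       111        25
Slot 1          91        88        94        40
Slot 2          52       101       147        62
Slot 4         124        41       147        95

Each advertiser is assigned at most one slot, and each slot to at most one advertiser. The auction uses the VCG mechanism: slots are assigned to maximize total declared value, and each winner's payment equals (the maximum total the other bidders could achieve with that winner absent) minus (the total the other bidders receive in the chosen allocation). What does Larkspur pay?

Efficient allocation: Larkspur→Slot 1 ($91), Apex→Slot 7 ($81), Quanta→Slot 2 ($147), Flint→Slot 4 ($95); total welfare W = $414.
Larkspur receives Slot 1 at value $91, so the others get W − 91 = $323.
Without Larkspur: best allocation of the remaining 3 bidders over all 4 slots is Apex→Slot 1 ($88), Quanta→Slot 2 ($147), Flint→Slot 4 ($95), total $330.
VCG payment = (others' best without Larkspur) − (others' welfare with Larkspur) = 330 − 323 = $7.

Larkspur pays $7.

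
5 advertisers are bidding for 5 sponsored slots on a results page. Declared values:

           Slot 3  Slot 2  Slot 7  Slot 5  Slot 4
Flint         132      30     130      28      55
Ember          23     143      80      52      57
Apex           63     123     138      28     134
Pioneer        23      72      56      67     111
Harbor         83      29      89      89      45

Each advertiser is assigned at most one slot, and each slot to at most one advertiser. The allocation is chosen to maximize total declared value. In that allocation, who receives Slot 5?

Harbor receives Slot 5.

Optimal: Flint→Slot 3 ($132), Ember→Slot 2 ($143), Apex→Slot 7 ($138), Pioneer→Slot 4 ($111), Harbor→Slot 5 ($89) — total 132+143+138+111+89 = $613.
Next-best assignment: Flint→Slot 3, Ember→Slot 2, Apex→Slot 4, Pioneer→Slot 5, Harbor→Slot 7 = $565.
Harbor's own top slot is Slot 7 ($89), but forcing Harbor→Slot 7 and reassigning the rest optimally gives only $565 — worse by 48.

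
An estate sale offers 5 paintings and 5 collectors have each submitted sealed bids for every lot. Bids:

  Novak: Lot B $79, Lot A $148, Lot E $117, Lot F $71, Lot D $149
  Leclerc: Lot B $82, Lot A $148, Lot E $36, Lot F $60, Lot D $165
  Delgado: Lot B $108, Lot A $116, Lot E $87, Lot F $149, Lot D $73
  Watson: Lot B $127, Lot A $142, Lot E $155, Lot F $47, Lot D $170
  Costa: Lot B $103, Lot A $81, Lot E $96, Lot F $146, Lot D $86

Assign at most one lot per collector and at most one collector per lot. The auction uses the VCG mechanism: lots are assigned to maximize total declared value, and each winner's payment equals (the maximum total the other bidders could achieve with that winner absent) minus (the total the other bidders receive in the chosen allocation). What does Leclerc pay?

Leclerc pays $15.

Efficient allocation: Novak→Lot A ($148), Leclerc→Lot D ($165), Delgado→Lot B ($108), Watson→Lot E ($155), Costa→Lot F ($146); total welfare W = $722.
Leclerc receives Lot D at value $165, so the others get W − 165 = $557.
Without Leclerc: best allocation of the remaining 4 bidders over all 5 lots is Novak→Lot A ($148), Delgado→Lot B ($108), Watson→Lot D ($170), Costa→Lot F ($146), total $572.
VCG payment = (others' best without Leclerc) − (others' welfare with Leclerc) = 572 − 557 = $15.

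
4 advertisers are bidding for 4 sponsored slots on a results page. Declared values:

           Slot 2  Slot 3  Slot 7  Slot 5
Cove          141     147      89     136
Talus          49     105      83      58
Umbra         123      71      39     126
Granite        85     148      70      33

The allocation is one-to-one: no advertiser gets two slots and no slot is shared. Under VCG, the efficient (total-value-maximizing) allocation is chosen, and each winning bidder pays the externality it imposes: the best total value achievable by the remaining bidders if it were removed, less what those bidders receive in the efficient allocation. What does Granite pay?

Efficient allocation: Cove→Slot 2 ($141), Talus→Slot 7 ($83), Umbra→Slot 5 ($126), Granite→Slot 3 ($148); total welfare W = $498.
Granite receives Slot 3 at value $148, so the others get W − 148 = $350.
Without Granite: best allocation of the remaining 3 bidders over all 4 slots is Cove→Slot 2 ($141), Talus→Slot 3 ($105), Umbra→Slot 5 ($126), total $372.
VCG payment = (others' best without Granite) − (others' welfare with Granite) = 372 − 350 = $22.

Granite pays $22.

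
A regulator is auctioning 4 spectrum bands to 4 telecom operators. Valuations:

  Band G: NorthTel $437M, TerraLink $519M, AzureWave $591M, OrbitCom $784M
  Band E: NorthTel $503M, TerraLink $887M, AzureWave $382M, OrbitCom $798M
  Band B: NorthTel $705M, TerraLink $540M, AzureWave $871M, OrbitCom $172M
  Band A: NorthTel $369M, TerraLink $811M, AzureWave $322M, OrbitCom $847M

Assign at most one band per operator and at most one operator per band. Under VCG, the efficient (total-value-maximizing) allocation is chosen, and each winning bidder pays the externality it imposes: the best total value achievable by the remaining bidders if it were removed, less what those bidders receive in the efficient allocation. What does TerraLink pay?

TerraLink pays $66M.

Efficient allocation: NorthTel→Band G ($437M), TerraLink→Band E ($887M), AzureWave→Band B ($871M), OrbitCom→Band A ($847M); total welfare W = $3042M.
TerraLink receives Band E at value $887M, so the others get W − 887 = $2155M.
Without TerraLink: best allocation of the remaining 3 bidders over all 4 bands is NorthTel→Band E ($503M), AzureWave→Band B ($871M), OrbitCom→Band A ($847M), total $2221M.
VCG payment = (others' best without TerraLink) − (others' welfare with TerraLink) = 2221 − 2155 = $66M.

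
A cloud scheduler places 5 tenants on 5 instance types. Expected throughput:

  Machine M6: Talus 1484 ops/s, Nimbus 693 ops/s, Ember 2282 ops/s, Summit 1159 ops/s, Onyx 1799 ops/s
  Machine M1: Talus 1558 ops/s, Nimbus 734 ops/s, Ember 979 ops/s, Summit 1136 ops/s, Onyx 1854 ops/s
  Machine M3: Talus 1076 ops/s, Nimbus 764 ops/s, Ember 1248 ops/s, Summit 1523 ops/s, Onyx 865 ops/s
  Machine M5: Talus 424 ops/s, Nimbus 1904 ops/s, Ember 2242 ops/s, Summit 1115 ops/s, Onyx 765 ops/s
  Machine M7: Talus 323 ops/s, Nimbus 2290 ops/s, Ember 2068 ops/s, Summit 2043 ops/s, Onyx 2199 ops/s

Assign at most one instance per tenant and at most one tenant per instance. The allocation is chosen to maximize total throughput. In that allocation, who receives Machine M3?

Optimal: Talus→Machine M1 (1558 ops/s), Nimbus→Machine M5 (1904 ops/s), Ember→Machine M6 (2282 ops/s), Summit→Machine M3 (1523 ops/s), Onyx→Machine M7 (2199 ops/s) — total 1558+1904+2282+1523+2199 = 9466 ops/s.
Max-entry greedy (repeatedly take the single best remaining cell) gives 8373 ops/s, worse by 1093.
Next-best assignment: Talus→Machine M1, Nimbus→Machine M7, Ember→Machine M5, Summit→Machine M3, Onyx→Machine M6 = 9412 ops/s.
Swapping Nimbus↔Summit (Nimbus→Machine M3 764 ops/s, Summit→Machine M5 1115 ops/s) loses 1548.
No other one-to-one assignment exceeds 9466 ops/s.
Summit's own top instance is Machine M7 (2043 ops/s), but forcing Summit→Machine M7 and reassigning the rest optimally gives only 9159 ops/s — worse by 307.

Summit receives Machine M3.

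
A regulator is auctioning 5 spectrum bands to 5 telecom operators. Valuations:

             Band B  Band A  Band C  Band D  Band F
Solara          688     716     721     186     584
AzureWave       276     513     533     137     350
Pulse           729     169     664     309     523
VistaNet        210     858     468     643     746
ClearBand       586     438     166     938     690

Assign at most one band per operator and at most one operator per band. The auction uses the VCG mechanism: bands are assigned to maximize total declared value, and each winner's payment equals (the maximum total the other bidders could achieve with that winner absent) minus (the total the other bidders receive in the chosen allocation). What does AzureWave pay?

AzureWave pays $117M.

Efficient allocation: Solara→Band A ($716M), AzureWave→Band C ($533M), Pulse→Band B ($729M), VistaNet→Band F ($746M), ClearBand→Band D ($938M); total welfare W = $3662M.
AzureWave receives Band C at value $533M, so the others get W − 533 = $3129M.
Without AzureWave: best allocation of the remaining 4 bidders over all 5 bands is Solara→Band C ($721M), Pulse→Band B ($729M), VistaNet→Band A ($858M), ClearBand→Band D ($938M), total $3246M.
VCG payment = (others' best without AzureWave) − (others' welfare with AzureWave) = 3246 − 3129 = $117M.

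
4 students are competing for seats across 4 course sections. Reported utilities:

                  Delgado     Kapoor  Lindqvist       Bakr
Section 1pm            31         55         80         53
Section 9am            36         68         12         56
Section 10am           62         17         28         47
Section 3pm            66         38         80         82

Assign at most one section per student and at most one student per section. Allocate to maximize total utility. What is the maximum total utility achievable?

Max total: 292 points

Treat this as an assignment problem: match each student to one section.
Optimal: Delgado→Section 10am (62 points), Kapoor→Section 9am (68 points), Lindqvist→Section 1pm (80 points), Bakr→Section 3pm (82 points) — total 62+68+80+82 = 292 points.
No other one-to-one assignment exceeds 292 points.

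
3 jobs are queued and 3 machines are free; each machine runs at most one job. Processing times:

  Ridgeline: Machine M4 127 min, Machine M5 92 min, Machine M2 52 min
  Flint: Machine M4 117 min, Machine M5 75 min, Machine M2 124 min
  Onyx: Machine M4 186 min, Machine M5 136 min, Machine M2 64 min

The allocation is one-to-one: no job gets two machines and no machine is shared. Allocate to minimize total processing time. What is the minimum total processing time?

Min total: 266 min

This is a one-to-one assignment (minimum-cost bipartite matching).
Optimal: Ridgeline→Machine M4 (127 min), Flint→Machine M5 (75 min), Onyx→Machine M2 (64 min) — total 127+75+64 = 266 min.
Row-greedy (each job in turn takes its cheapest remaining machine) gives 313 min, worse by 47.
Every other assignment is strictly worse.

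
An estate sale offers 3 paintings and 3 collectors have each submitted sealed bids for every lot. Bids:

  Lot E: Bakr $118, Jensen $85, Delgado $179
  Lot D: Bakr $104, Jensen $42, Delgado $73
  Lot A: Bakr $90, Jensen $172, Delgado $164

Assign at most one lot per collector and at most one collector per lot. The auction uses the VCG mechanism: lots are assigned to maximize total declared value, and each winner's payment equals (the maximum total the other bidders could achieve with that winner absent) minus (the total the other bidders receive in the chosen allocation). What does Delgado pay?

Delgado pays $14.

Efficient allocation: Bakr→Lot D ($104), Jensen→Lot A ($172), Delgado→Lot E ($179); total welfare W = $455.
Delgado receives Lot E at value $179, so the others get W − 179 = $276.
Without Delgado: best allocation of the remaining 2 bidders over all 3 lots is Bakr→Lot E ($118), Jensen→Lot A ($172), total $290.
VCG payment = (others' best without Delgado) − (others' welfare with Delgado) = 290 − 276 = $14.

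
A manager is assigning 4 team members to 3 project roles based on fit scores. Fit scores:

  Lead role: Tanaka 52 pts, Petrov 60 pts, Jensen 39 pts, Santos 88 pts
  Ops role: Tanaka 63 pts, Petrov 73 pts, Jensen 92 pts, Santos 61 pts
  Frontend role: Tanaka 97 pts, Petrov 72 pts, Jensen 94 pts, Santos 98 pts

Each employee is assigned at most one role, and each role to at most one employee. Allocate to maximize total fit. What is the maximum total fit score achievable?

This is the linear assignment problem.
Optimal: Santos→Lead role (88 pts), Jensen→Ops role (92 pts), Tanaka→Frontend role (97 pts) — total 88+92+97 = 277 pts.
Row-greedy (each employee in turn takes its best remaining role) gives 209 pts, worse by 68.
Swapping Jensen↔Santos (Jensen→Lead role 39 pts, Santos→Ops role 61 pts) loses 80.

Max total: 277 pts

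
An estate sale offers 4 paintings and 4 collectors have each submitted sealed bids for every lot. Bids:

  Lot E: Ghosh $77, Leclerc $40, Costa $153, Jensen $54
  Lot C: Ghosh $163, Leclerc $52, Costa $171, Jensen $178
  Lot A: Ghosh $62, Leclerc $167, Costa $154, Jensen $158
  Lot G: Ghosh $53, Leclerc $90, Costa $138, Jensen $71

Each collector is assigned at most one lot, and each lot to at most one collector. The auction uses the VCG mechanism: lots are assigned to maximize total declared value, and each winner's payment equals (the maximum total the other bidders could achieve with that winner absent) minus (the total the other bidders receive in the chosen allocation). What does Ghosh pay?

Ghosh pays $97.

Efficient allocation: Ghosh→Lot C ($163), Leclerc→Lot G ($90), Costa→Lot E ($153), Jensen→Lot A ($158); total welfare W = $564.
Ghosh receives Lot C at value $163, so the others get W − 163 = $401.
Without Ghosh: best allocation of the remaining 3 bidders over all 4 lots is Leclerc→Lot A ($167), Costa→Lot E ($153), Jensen→Lot C ($178), total $498.
VCG payment = (others' best without Ghosh) − (others' welfare with Ghosh) = 498 − 401 = $97.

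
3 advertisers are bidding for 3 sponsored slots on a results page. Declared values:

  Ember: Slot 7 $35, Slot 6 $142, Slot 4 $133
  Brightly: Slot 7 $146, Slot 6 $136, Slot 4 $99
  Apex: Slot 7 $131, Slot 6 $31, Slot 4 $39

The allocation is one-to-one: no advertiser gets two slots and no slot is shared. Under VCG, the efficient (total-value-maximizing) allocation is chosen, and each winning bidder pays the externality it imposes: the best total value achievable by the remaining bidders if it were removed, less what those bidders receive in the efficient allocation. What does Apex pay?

Apex pays $19.

Efficient allocation: Ember→Slot 4 ($133), Brightly→Slot 6 ($136), Apex→Slot 7 ($131); total welfare W = $400.
Apex receives Slot 7 at value $131, so the others get W − 131 = $269.
Without Apex: best allocation of the remaining 2 bidders over all 3 slots is Ember→Slot 6 ($142), Brightly→Slot 7 ($146), total $288.
VCG payment = (others' best without Apex) − (others' welfare with Apex) = 288 − 269 = $19.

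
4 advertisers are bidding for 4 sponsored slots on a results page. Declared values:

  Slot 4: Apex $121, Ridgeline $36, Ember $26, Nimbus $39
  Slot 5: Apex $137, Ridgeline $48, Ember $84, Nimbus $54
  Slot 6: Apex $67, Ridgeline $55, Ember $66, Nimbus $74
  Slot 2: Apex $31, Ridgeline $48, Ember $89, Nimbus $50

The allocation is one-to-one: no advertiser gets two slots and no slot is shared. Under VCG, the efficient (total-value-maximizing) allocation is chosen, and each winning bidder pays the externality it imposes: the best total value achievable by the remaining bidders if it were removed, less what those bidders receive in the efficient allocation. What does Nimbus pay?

Efficient allocation: Apex→Slot 5 ($137), Ridgeline→Slot 4 ($36), Ember→Slot 2 ($89), Nimbus→Slot 6 ($74); total welfare W = $336.
Nimbus receives Slot 6 at value $74, so the others get W − 74 = $262.
Without Nimbus: best allocation of the remaining 3 bidders over all 4 slots is Apex→Slot 5 ($137), Ridgeline→Slot 6 ($55), Ember→Slot 2 ($89), total $281.
VCG payment = (others' best without Nimbus) − (others' welfare with Nimbus) = 281 − 262 = $19.

Nimbus pays $19.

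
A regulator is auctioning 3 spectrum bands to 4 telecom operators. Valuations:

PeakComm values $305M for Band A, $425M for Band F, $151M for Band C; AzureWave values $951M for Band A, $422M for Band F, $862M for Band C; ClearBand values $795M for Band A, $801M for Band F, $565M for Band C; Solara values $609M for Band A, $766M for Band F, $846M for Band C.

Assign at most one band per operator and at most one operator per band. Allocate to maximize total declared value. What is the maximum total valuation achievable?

Optimal: AzureWave→Band A ($951M), ClearBand→Band F ($801M), Solara→Band C ($846M) — total 951+801+846 = $2598M.
Row-greedy (each operator in turn takes its best remaining band) gives $1941M, worse by 657.
Swapping AzureWave↔Solara (AzureWave→Band C $862M, Solara→Band A $609M) loses 326.
Checked against all permutations: $2598M is optimal.

Maximum total: $2598M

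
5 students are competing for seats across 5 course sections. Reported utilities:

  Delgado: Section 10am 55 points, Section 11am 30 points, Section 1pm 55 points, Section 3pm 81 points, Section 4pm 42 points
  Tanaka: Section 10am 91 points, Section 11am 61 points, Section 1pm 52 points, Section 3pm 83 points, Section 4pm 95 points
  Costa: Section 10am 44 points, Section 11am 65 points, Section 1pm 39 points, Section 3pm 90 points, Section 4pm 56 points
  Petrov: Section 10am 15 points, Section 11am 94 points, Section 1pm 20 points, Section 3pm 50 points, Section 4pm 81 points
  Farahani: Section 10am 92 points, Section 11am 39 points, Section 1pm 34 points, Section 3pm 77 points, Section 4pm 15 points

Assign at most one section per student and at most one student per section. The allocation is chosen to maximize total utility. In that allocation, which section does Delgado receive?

Delgado receives Section 1pm.

Optimal: Delgado→Section 1pm (55 points), Tanaka→Section 4pm (95 points), Costa→Section 3pm (90 points), Petrov→Section 11am (94 points), Farahani→Section 10am (92 points) — total 55+95+90+94+92 = 426 points.
Row-greedy (each student in turn takes its best remaining section) gives 353 points, worse by 73.
Delgado's own top section is Section 3pm (81 points), but forcing Delgado→Section 3pm and reassigning the rest optimally gives only 401 points — worse by 25.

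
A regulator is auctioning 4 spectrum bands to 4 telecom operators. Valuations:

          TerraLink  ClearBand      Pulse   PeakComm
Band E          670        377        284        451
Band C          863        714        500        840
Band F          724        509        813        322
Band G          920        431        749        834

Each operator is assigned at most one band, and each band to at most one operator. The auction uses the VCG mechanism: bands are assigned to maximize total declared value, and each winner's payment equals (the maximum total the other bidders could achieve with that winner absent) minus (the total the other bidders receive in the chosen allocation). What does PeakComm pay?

Efficient allocation: TerraLink→Band E ($670M), ClearBand→Band C ($714M), Pulse→Band F ($813M), PeakComm→Band G ($834M); total welfare W = $3031M.
PeakComm receives Band G at value $834M, so the others get W − 834 = $2197M.
Without PeakComm: best allocation of the remaining 3 bidders over all 4 bands is TerraLink→Band G ($920M), ClearBand→Band C ($714M), Pulse→Band F ($813M), total $2447M.
VCG payment = (others' best without PeakComm) − (others' welfare with PeakComm) = 2447 − 2197 = $250M.

PeakComm pays $250M.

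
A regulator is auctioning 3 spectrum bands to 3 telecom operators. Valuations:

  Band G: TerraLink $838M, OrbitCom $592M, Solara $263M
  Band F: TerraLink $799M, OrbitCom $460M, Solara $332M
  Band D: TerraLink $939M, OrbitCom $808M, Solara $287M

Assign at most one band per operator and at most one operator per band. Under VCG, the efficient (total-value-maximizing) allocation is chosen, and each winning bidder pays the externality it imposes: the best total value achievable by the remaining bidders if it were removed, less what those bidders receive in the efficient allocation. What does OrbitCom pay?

Efficient allocation: TerraLink→Band G ($838M), OrbitCom→Band D ($808M), Solara→Band F ($332M); total welfare W = $1978M.
OrbitCom receives Band D at value $808M, so the others get W − 808 = $1170M.
Without OrbitCom: best allocation of the remaining 2 bidders over all 3 bands is TerraLink→Band D ($939M), Solara→Band F ($332M), total $1271M.
VCG payment = (others' best without OrbitCom) − (others' welfare with OrbitCom) = 1271 − 1170 = $101M.

OrbitCom pays $101M.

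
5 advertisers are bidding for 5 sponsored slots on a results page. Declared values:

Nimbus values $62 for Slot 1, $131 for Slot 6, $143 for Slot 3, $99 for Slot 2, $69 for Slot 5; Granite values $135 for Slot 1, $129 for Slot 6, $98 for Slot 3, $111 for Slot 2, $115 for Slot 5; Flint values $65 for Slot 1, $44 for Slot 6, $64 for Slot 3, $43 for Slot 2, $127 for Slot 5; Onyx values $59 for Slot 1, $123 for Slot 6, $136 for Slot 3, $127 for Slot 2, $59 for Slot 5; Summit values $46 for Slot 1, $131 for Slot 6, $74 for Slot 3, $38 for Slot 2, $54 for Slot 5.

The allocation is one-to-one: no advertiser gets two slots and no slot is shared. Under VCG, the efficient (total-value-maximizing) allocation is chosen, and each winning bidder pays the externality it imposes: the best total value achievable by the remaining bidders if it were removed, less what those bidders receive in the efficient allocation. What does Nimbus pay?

Nimbus pays $9.

Efficient allocation: Nimbus→Slot 3 ($143), Granite→Slot 1 ($135), Flint→Slot 5 ($127), Onyx→Slot 2 ($127), Summit→Slot 6 ($131); total welfare W = $663.
Nimbus receives Slot 3 at value $143, so the others get W − 143 = $520.
Without Nimbus: best allocation of the remaining 4 bidders over all 5 slots is Granite→Slot 1 ($135), Flint→Slot 5 ($127), Onyx→Slot 3 ($136), Summit→Slot 6 ($131), total $529.
VCG payment = (others' best without Nimbus) − (others' welfare with Nimbus) = 529 − 520 = $9.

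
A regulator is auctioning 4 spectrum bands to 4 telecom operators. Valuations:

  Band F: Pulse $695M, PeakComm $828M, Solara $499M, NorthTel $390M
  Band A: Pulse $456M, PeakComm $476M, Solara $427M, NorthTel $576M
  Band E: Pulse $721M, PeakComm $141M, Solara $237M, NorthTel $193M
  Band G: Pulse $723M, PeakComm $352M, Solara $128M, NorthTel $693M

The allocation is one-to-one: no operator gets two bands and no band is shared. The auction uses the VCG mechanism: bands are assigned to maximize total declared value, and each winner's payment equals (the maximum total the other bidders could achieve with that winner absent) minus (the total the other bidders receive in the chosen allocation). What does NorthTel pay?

Efficient allocation: Pulse→Band E ($721M), PeakComm→Band F ($828M), Solara→Band A ($427M), NorthTel→Band G ($693M); total welfare W = $2669M.
NorthTel receives Band G at value $693M, so the others get W − 693 = $1976M.
Without NorthTel: best allocation of the remaining 3 bidders over all 4 bands is Pulse→Band G ($723M), PeakComm→Band F ($828M), Solara→Band A ($427M), total $1978M.
VCG payment = (others' best without NorthTel) − (others' welfare with NorthTel) = 1978 − 1976 = $2M.

NorthTel pays $2M.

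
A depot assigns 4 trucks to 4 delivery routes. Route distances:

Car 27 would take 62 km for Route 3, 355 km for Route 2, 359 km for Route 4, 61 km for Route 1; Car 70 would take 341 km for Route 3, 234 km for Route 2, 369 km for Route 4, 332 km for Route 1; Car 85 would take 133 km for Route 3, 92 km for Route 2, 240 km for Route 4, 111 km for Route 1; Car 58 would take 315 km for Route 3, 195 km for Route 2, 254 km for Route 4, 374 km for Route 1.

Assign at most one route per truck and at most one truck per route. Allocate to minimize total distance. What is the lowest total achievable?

Min total: 661 km

Optimal: Car 27→Route 3 (62 km), Car 70→Route 2 (234 km), Car 85→Route 1 (111 km), Car 58→Route 4 (254 km) — total 62+234+111+254 = 661 km.
Next-best assignment: Car 27→Route 1, Car 70→Route 2, Car 85→Route 3, Car 58→Route 4 = 682 km.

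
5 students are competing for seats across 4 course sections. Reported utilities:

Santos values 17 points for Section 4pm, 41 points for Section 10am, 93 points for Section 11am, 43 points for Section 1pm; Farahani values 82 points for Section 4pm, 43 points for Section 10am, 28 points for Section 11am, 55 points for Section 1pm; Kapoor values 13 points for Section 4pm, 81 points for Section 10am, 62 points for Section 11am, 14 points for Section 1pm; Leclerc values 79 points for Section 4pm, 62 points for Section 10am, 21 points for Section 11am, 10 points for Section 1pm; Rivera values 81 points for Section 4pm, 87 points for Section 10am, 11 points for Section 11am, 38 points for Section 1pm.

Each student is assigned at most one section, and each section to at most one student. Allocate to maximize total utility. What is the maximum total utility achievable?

Max total: 314 points

Optimal: Leclerc→Section 4pm (79 points), Rivera→Section 10am (87 points), Santos→Section 11am (93 points), Farahani→Section 1pm (55 points) — total 79+87+93+55 = 314 points.
Column-greedy (each section in turn goes to its best remaining student) gives 276 points, worse by 38.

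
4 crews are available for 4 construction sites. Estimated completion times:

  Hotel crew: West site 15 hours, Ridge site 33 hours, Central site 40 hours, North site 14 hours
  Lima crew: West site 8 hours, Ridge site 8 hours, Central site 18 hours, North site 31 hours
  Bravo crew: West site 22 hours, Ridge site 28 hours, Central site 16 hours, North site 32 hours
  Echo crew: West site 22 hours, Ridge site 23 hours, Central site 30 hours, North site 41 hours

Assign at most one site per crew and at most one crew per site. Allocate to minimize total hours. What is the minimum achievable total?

Minimum total: 60 hours

Optimal: Hotel crew→North site (14 hours), Lima crew→Ridge site (8 hours), Bravo crew→Central site (16 hours), Echo crew→West site (22 hours) — total 14+8+16+22 = 60 hours.
Min-entry greedy (repeatedly take the single cheapest remaining cell) gives 61 hours, worse by 1.
Swapping Bravo crew↔Echo crew (Bravo crew→West site 22 hours, Echo crew→Central site 30 hours) adds 14.
Every other assignment is strictly worse.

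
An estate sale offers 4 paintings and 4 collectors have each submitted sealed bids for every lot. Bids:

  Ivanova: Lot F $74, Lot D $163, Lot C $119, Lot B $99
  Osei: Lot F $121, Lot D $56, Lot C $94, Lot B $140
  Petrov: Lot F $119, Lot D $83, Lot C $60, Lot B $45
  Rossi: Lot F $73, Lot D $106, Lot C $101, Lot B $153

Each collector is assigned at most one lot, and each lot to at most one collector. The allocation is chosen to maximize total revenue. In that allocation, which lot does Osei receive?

Optimal: Ivanova→Lot D ($163), Osei→Lot C ($94), Petrov→Lot F ($119), Rossi→Lot B ($153) — total 163+94+119+153 = $529.
Row-greedy (each collector in turn takes its best remaining lot) gives $523, worse by 6.
Swapping Ivanova↔Petrov (Ivanova→Lot F $74, Petrov→Lot D $83) loses 125.
Osei's own top lot is Lot B ($140), but forcing Osei→Lot B and reassigning the rest optimally gives only $523 — worse by 6.

Osei receives Lot C.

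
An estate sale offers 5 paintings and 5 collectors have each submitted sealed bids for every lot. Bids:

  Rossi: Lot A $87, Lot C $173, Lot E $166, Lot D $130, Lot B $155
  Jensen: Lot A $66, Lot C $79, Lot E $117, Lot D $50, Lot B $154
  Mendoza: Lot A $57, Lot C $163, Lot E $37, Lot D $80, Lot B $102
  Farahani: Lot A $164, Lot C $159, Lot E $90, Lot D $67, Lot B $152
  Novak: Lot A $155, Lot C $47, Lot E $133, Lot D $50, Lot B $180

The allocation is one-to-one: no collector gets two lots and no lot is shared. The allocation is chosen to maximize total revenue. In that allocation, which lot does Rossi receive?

Optimal: Rossi→Lot D ($130), Jensen→Lot E ($117), Mendoza→Lot C ($163), Farahani→Lot A ($164), Novak→Lot B ($180) — total 130+117+163+164+180 = $754.
Row-greedy (each collector in turn takes its best remaining lot) gives $704, worse by 50.
Next-best assignment: Rossi→Lot D, Jensen→Lot B, Mendoza→Lot C, Farahani→Lot A, Novak→Lot E = $744.
Rossi's own top lot is Lot C ($173), but forcing Rossi→Lot C and reassigning the rest optimally gives only $714 — worse by 40.

Rossi receives Lot D.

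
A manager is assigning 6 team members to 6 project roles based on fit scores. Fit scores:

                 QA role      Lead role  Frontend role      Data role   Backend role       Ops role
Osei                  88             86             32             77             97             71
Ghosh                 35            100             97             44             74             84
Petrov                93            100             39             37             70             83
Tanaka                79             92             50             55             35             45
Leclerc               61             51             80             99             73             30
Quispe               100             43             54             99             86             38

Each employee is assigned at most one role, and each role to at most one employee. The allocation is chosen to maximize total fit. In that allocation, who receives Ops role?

This is the linear assignment problem.
Optimal: Osei→Backend role (97 pts), Ghosh→Frontend role (97 pts), Petrov→Ops role (83 pts), Tanaka→Lead role (92 pts), Leclerc→Data role (99 pts), Quispe→QA role (100 pts) — total 97+97+83+92+99+100 = 568 pts.
Max-entry greedy (repeatedly take the single best remaining cell) gives 529 pts, worse by 39.
Checked against all permutations: 568 pts is optimal.
Petrov's own top role is Lead role (100 pts), but forcing Petrov→Lead role and reassigning the rest optimally gives only 539 pts — worse by 29.

Petrov receives Ops role.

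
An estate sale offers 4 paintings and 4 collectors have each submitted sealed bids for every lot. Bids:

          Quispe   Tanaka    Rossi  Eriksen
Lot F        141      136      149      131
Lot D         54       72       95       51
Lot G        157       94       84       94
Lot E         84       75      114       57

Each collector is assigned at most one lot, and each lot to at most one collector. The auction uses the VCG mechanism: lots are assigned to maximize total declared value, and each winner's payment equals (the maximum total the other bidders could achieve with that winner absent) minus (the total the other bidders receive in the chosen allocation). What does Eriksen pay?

Eriksen pays $64.

Efficient allocation: Quispe→Lot G ($157), Tanaka→Lot D ($72), Rossi→Lot E ($114), Eriksen→Lot F ($131); total welfare W = $474.
Eriksen receives Lot F at value $131, so the others get W − 131 = $343.
Without Eriksen: best allocation of the remaining 3 bidders over all 4 lots is Quispe→Lot G ($157), Tanaka→Lot F ($136), Rossi→Lot E ($114), total $407.
VCG payment = (others' best without Eriksen) − (others' welfare with Eriksen) = 407 − 343 = $64.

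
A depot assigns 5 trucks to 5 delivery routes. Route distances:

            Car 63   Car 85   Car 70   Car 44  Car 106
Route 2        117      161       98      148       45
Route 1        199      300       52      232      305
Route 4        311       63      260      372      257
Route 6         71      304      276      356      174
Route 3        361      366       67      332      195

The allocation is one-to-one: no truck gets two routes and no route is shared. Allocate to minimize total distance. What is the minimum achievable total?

Optimal: Car 63→Route 6 (71 km), Car 85→Route 4 (63 km), Car 70→Route 3 (67 km), Car 44→Route 1 (232 km), Car 106→Route 2 (45 km) — total 71+63+67+232+45 = 478 km.
Row-greedy (each truck in turn takes its cheapest remaining route) gives 529 km, worse by 51.

Minimum total: 478 km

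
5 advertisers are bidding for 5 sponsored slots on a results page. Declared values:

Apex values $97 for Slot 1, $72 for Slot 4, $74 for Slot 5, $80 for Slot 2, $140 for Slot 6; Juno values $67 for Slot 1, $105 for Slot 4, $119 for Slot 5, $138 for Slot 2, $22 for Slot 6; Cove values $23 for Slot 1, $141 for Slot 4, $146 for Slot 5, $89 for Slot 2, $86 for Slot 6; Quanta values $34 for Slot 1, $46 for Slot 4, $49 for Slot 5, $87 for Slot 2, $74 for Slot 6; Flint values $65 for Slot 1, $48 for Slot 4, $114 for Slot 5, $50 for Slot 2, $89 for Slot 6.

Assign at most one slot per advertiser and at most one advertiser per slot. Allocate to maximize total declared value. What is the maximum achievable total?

Optimal: Apex→Slot 6 ($140), Juno→Slot 2 ($138), Cove→Slot 4 ($141), Quanta→Slot 1 ($34), Flint→Slot 5 ($114) — total 140+138+141+34+114 = $567.
Next-best assignment: Apex→Slot 1, Juno→Slot 2, Cove→Slot 4, Quanta→Slot 6, Flint→Slot 5 = $564.

Maximum total: $567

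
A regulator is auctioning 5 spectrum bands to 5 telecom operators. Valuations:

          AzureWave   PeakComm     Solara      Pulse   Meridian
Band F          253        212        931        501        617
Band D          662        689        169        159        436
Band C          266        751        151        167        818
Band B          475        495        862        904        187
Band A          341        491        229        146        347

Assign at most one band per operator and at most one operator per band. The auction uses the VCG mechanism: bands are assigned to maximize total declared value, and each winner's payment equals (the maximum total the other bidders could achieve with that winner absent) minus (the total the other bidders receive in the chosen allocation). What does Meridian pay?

Efficient allocation: AzureWave→Band D ($662M), PeakComm→Band A ($491M), Solara→Band F ($931M), Pulse→Band B ($904M), Meridian→Band C ($818M); total welfare W = $3806M.
Meridian receives Band C at value $818M, so the others get W − 818 = $2988M.
Without Meridian: best allocation of the remaining 4 bidders over all 5 bands is AzureWave→Band D ($662M), PeakComm→Band C ($751M), Solara→Band F ($931M), Pulse→Band B ($904M), total $3248M.
VCG payment = (others' best without Meridian) − (others' welfare with Meridian) = 3248 − 2988 = $260M.

Meridian pays $260M.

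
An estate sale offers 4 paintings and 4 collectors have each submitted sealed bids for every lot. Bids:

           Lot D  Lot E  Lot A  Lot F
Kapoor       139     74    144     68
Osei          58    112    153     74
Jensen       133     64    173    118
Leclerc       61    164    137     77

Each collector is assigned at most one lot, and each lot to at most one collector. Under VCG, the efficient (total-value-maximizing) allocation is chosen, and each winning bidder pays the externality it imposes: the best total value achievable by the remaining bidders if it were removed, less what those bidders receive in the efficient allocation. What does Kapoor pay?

Efficient allocation: Kapoor→Lot D ($139), Osei→Lot A ($153), Jensen→Lot F ($118), Leclerc→Lot E ($164); total welfare W = $574.
Kapoor receives Lot D at value $139, so the others get W − 139 = $435.
Without Kapoor: best allocation of the remaining 3 bidders over all 4 lots is Osei→Lot A ($153), Jensen→Lot D ($133), Leclerc→Lot E ($164), total $450.
VCG payment = (others' best without Kapoor) − (others' welfare with Kapoor) = 450 − 435 = $15.

Kapoor pays $15.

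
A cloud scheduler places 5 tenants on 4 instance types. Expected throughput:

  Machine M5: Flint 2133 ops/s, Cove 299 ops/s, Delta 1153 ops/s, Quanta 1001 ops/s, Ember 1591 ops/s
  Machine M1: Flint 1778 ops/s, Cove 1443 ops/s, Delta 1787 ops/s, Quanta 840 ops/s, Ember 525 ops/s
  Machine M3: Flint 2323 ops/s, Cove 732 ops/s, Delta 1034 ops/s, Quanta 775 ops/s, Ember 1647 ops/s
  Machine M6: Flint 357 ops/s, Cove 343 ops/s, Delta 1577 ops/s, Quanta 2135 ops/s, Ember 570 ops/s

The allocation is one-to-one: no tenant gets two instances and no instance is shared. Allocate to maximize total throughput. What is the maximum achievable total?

This is a one-to-one assignment (maximum-weight bipartite matching).
Optimal: Ember→Machine M5 (1591 ops/s), Delta→Machine M1 (1787 ops/s), Flint→Machine M3 (2323 ops/s), Quanta→Machine M6 (2135 ops/s) — total 1591+1787+2323+2135 = 7836 ops/s.
Row-greedy (each tenant in turn takes its best remaining instance) gives 6344 ops/s, worse by 1492.
Every other assignment is strictly worse.

Max total: 7836 ops/s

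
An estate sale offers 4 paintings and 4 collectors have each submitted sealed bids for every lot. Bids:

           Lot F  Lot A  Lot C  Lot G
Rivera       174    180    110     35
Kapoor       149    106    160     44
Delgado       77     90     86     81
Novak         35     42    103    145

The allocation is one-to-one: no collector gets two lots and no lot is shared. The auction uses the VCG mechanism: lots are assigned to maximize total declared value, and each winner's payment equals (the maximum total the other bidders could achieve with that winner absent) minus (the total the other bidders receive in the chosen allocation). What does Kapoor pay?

Efficient allocation: Rivera→Lot F ($174), Kapoor→Lot C ($160), Delgado→Lot A ($90), Novak→Lot G ($145); total welfare W = $569.
Kapoor receives Lot C at value $160, so the others get W − 160 = $409.
Without Kapoor: best allocation of the remaining 3 bidders over all 4 lots is Rivera→Lot A ($180), Delgado→Lot C ($86), Novak→Lot G ($145), total $411.
VCG payment = (others' best without Kapoor) − (others' welfare with Kapoor) = 411 − 409 = $2.

Kapoor pays $2.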